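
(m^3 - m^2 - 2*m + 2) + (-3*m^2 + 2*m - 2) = m^3 - 4*m^2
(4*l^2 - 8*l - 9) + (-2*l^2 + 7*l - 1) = 2*l^2 - l - 10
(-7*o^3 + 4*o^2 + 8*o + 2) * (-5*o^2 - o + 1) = 35*o^5 - 13*o^4 - 51*o^3 - 14*o^2 + 6*o + 2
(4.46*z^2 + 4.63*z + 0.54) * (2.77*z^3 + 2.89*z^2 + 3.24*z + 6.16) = 12.3542*z^5 + 25.7145*z^4 + 29.3269*z^3 + 44.0354*z^2 + 30.2704*z + 3.3264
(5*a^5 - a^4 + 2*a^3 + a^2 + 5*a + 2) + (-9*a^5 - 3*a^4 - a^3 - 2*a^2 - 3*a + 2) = -4*a^5 - 4*a^4 + a^3 - a^2 + 2*a + 4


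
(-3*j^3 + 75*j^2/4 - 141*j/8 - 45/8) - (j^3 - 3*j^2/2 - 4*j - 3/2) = -4*j^3 + 81*j^2/4 - 109*j/8 - 33/8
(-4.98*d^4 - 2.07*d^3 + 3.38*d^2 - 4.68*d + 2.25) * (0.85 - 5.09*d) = 25.3482*d^5 + 6.3033*d^4 - 18.9637*d^3 + 26.6942*d^2 - 15.4305*d + 1.9125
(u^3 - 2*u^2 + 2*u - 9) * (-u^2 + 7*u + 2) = -u^5 + 9*u^4 - 14*u^3 + 19*u^2 - 59*u - 18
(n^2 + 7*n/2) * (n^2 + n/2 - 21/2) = n^4 + 4*n^3 - 35*n^2/4 - 147*n/4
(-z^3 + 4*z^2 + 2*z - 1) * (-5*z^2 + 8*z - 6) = 5*z^5 - 28*z^4 + 28*z^3 - 3*z^2 - 20*z + 6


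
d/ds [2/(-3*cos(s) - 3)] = -2*sin(s)/(3*(cos(s) + 1)^2)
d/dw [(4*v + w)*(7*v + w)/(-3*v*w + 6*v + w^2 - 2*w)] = ((4*v + w)*(7*v + w)*(3*v - 2*w + 2) - (11*v + 2*w)*(3*v*w - 6*v - w^2 + 2*w))/(3*v*w - 6*v - w^2 + 2*w)^2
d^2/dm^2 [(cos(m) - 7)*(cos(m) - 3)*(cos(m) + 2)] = -7*cos(m)/4 + 16*cos(2*m) - 9*cos(3*m)/4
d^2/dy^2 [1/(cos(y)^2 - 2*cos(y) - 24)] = (8*sin(y)^4 - 204*sin(y)^2 - 81*cos(y) - 3*cos(3*y) + 84)/(2*(sin(y)^2 + 2*cos(y) + 23)^3)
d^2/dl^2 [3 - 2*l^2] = -4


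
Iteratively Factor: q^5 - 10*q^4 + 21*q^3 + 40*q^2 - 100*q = (q - 2)*(q^4 - 8*q^3 + 5*q^2 + 50*q) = (q - 2)*(q + 2)*(q^3 - 10*q^2 + 25*q) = (q - 5)*(q - 2)*(q + 2)*(q^2 - 5*q) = (q - 5)^2*(q - 2)*(q + 2)*(q)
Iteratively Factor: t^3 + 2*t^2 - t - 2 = (t + 2)*(t^2 - 1) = (t + 1)*(t + 2)*(t - 1)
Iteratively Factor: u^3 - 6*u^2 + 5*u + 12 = (u - 3)*(u^2 - 3*u - 4) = (u - 4)*(u - 3)*(u + 1)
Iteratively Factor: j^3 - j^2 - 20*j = (j - 5)*(j^2 + 4*j) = (j - 5)*(j + 4)*(j)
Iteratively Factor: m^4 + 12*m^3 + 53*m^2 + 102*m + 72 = (m + 2)*(m^3 + 10*m^2 + 33*m + 36) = (m + 2)*(m + 4)*(m^2 + 6*m + 9) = (m + 2)*(m + 3)*(m + 4)*(m + 3)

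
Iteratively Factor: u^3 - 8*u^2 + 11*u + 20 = (u - 4)*(u^2 - 4*u - 5) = (u - 4)*(u + 1)*(u - 5)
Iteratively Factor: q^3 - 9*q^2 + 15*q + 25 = (q + 1)*(q^2 - 10*q + 25) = (q - 5)*(q + 1)*(q - 5)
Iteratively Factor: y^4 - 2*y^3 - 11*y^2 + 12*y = (y - 4)*(y^3 + 2*y^2 - 3*y) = y*(y - 4)*(y^2 + 2*y - 3) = y*(y - 4)*(y + 3)*(y - 1)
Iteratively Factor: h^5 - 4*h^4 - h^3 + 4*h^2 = (h)*(h^4 - 4*h^3 - h^2 + 4*h) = h*(h - 1)*(h^3 - 3*h^2 - 4*h) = h*(h - 1)*(h + 1)*(h^2 - 4*h) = h*(h - 4)*(h - 1)*(h + 1)*(h)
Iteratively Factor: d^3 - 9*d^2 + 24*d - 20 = (d - 2)*(d^2 - 7*d + 10) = (d - 5)*(d - 2)*(d - 2)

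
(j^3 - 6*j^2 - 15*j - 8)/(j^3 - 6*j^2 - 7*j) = (j^2 - 7*j - 8)/(j*(j - 7))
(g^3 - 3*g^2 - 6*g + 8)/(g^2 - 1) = (g^2 - 2*g - 8)/(g + 1)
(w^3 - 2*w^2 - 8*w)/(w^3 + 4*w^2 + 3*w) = (w^2 - 2*w - 8)/(w^2 + 4*w + 3)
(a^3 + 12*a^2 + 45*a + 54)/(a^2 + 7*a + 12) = (a^2 + 9*a + 18)/(a + 4)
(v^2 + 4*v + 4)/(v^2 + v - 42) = (v^2 + 4*v + 4)/(v^2 + v - 42)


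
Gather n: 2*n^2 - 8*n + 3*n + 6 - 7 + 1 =2*n^2 - 5*n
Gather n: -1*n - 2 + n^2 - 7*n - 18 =n^2 - 8*n - 20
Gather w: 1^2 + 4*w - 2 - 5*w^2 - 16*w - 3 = -5*w^2 - 12*w - 4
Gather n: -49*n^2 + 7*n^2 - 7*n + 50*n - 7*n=-42*n^2 + 36*n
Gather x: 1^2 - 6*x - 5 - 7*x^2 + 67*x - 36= -7*x^2 + 61*x - 40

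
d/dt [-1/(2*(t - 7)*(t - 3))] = (t - 5)/((t - 7)^2*(t - 3)^2)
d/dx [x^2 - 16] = 2*x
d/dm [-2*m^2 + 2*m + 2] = 2 - 4*m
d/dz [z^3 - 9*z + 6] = 3*z^2 - 9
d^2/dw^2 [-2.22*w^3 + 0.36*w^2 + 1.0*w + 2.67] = 0.72 - 13.32*w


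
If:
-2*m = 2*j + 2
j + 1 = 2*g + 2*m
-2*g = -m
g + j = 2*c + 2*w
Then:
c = -w - 1/2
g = 0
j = -1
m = 0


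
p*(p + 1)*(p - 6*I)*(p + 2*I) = p^4 + p^3 - 4*I*p^3 + 12*p^2 - 4*I*p^2 + 12*p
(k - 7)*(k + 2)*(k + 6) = k^3 + k^2 - 44*k - 84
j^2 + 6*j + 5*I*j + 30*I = (j + 6)*(j + 5*I)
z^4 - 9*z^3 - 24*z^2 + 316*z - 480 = (z - 8)*(z - 5)*(z - 2)*(z + 6)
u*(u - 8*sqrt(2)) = u^2 - 8*sqrt(2)*u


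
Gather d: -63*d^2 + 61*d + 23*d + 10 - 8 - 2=-63*d^2 + 84*d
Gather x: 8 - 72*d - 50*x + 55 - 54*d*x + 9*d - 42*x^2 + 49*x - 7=-63*d - 42*x^2 + x*(-54*d - 1) + 56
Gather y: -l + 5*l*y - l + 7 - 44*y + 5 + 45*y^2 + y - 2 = -2*l + 45*y^2 + y*(5*l - 43) + 10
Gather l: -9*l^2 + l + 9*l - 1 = -9*l^2 + 10*l - 1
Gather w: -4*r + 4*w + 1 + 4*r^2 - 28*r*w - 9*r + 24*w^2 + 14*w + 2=4*r^2 - 13*r + 24*w^2 + w*(18 - 28*r) + 3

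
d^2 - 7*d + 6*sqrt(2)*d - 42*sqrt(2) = (d - 7)*(d + 6*sqrt(2))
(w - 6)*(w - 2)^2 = w^3 - 10*w^2 + 28*w - 24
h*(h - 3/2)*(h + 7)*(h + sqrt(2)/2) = h^4 + sqrt(2)*h^3/2 + 11*h^3/2 - 21*h^2/2 + 11*sqrt(2)*h^2/4 - 21*sqrt(2)*h/4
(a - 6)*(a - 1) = a^2 - 7*a + 6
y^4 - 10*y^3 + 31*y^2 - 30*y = y*(y - 5)*(y - 3)*(y - 2)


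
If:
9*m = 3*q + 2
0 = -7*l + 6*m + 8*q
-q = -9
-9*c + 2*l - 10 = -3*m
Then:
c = 541/189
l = 274/21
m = 29/9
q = 9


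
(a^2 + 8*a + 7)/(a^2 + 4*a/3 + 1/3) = 3*(a + 7)/(3*a + 1)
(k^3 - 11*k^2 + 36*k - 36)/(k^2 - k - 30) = (k^2 - 5*k + 6)/(k + 5)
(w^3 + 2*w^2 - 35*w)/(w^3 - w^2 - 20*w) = (w + 7)/(w + 4)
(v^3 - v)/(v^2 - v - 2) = v*(v - 1)/(v - 2)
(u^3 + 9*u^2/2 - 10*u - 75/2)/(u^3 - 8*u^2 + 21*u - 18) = (2*u^2 + 15*u + 25)/(2*(u^2 - 5*u + 6))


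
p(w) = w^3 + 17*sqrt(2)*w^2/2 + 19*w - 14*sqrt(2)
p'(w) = 3*w^2 + 17*sqrt(2)*w + 19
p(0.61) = -3.51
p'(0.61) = 34.78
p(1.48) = 37.89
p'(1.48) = 61.15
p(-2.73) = -2.43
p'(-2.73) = -24.27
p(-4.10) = 35.45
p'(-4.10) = -29.14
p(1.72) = 53.53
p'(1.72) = 69.23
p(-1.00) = -27.78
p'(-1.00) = -2.04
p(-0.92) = -27.88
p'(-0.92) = -0.58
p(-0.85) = -27.88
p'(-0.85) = 0.73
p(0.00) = -19.80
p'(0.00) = 19.00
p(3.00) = 172.39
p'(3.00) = 118.12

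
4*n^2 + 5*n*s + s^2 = (n + s)*(4*n + s)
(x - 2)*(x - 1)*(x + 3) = x^3 - 7*x + 6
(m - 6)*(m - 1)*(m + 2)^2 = m^4 - 3*m^3 - 18*m^2 - 4*m + 24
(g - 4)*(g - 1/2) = g^2 - 9*g/2 + 2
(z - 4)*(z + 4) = z^2 - 16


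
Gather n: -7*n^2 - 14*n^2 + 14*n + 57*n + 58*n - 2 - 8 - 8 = -21*n^2 + 129*n - 18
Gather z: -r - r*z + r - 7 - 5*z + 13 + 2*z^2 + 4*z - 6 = 2*z^2 + z*(-r - 1)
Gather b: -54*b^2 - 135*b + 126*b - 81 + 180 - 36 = -54*b^2 - 9*b + 63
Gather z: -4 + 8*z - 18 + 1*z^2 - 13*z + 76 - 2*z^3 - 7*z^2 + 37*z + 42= -2*z^3 - 6*z^2 + 32*z + 96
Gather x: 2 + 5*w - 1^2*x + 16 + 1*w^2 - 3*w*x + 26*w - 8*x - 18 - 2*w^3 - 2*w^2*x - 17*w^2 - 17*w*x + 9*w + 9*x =-2*w^3 - 16*w^2 + 40*w + x*(-2*w^2 - 20*w)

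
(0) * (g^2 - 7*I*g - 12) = 0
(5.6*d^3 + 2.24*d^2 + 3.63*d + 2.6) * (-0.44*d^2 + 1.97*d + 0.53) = -2.464*d^5 + 10.0464*d^4 + 5.7836*d^3 + 7.1943*d^2 + 7.0459*d + 1.378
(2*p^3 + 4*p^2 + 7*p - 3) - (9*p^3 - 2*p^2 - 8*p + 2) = -7*p^3 + 6*p^2 + 15*p - 5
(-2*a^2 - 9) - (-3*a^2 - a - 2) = a^2 + a - 7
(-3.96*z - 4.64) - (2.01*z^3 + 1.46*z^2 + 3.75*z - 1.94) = -2.01*z^3 - 1.46*z^2 - 7.71*z - 2.7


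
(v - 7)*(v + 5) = v^2 - 2*v - 35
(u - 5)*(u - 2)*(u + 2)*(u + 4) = u^4 - u^3 - 24*u^2 + 4*u + 80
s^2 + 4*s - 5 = (s - 1)*(s + 5)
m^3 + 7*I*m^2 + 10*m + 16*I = (m - 2*I)*(m + I)*(m + 8*I)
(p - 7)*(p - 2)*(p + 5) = p^3 - 4*p^2 - 31*p + 70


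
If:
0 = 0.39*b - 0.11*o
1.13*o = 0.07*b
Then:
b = 0.00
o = 0.00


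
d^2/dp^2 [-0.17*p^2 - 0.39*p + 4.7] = -0.340000000000000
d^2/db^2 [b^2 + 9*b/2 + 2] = 2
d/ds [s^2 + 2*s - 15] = 2*s + 2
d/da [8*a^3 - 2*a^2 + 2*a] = 24*a^2 - 4*a + 2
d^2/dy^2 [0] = 0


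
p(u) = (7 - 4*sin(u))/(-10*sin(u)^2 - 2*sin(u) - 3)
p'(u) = (7 - 4*sin(u))*(20*sin(u)*cos(u) + 2*cos(u))/(-10*sin(u)^2 - 2*sin(u) - 3)^2 - 4*cos(u)/(-10*sin(u)^2 - 2*sin(u) - 3) = 2*(-20*sin(u)^2 + 70*sin(u) + 13)*cos(u)/(10*sin(u)^2 + 2*sin(u) + 3)^2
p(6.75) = -0.88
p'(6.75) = 2.06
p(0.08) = -2.07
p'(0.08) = 3.54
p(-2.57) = -1.89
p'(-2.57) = 2.20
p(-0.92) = -1.32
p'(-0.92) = -1.12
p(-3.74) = -0.65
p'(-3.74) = -1.43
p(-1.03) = -1.21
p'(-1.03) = -0.85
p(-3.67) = -0.76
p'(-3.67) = -1.74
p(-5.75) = -0.75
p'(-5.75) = 1.72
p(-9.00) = -2.23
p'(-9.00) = 2.34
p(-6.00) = -1.36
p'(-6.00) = 3.16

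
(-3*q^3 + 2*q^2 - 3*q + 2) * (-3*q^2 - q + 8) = 9*q^5 - 3*q^4 - 17*q^3 + 13*q^2 - 26*q + 16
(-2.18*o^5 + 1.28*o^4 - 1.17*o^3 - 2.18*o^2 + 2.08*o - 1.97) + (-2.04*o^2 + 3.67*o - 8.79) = -2.18*o^5 + 1.28*o^4 - 1.17*o^3 - 4.22*o^2 + 5.75*o - 10.76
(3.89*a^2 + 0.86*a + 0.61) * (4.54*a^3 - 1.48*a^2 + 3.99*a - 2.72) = 17.6606*a^5 - 1.8528*a^4 + 17.0177*a^3 - 8.0522*a^2 + 0.0947*a - 1.6592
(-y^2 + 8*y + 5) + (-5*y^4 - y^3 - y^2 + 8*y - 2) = -5*y^4 - y^3 - 2*y^2 + 16*y + 3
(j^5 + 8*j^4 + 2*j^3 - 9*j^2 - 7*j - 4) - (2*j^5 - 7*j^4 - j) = -j^5 + 15*j^4 + 2*j^3 - 9*j^2 - 6*j - 4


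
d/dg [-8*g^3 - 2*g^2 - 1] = 4*g*(-6*g - 1)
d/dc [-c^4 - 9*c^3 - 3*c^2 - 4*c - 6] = -4*c^3 - 27*c^2 - 6*c - 4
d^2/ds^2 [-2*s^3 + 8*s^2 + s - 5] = 16 - 12*s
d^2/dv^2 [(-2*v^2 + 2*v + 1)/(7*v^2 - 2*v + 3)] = 2*(70*v^3 + 273*v^2 - 168*v - 23)/(343*v^6 - 294*v^5 + 525*v^4 - 260*v^3 + 225*v^2 - 54*v + 27)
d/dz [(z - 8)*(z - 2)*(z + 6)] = 3*z^2 - 8*z - 44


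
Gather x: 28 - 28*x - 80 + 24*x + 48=-4*x - 4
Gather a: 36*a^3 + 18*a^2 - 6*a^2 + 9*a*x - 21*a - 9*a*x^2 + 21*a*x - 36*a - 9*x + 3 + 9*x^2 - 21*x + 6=36*a^3 + 12*a^2 + a*(-9*x^2 + 30*x - 57) + 9*x^2 - 30*x + 9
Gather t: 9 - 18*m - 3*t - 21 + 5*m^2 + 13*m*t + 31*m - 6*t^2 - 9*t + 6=5*m^2 + 13*m - 6*t^2 + t*(13*m - 12) - 6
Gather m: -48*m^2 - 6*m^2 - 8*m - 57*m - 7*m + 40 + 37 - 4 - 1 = -54*m^2 - 72*m + 72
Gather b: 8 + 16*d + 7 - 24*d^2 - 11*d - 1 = -24*d^2 + 5*d + 14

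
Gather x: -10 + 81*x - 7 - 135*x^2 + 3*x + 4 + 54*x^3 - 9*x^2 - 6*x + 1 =54*x^3 - 144*x^2 + 78*x - 12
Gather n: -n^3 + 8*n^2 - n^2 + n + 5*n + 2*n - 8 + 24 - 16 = -n^3 + 7*n^2 + 8*n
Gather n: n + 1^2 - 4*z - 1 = n - 4*z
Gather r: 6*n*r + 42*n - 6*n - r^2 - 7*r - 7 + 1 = 36*n - r^2 + r*(6*n - 7) - 6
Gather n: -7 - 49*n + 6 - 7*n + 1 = -56*n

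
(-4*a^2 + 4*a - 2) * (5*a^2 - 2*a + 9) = -20*a^4 + 28*a^3 - 54*a^2 + 40*a - 18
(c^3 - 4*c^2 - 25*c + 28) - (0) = c^3 - 4*c^2 - 25*c + 28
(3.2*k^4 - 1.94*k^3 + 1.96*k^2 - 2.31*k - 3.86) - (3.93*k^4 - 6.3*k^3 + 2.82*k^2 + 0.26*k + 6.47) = -0.73*k^4 + 4.36*k^3 - 0.86*k^2 - 2.57*k - 10.33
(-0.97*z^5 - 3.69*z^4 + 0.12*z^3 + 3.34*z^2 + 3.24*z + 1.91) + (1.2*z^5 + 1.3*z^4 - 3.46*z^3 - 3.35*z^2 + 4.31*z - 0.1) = 0.23*z^5 - 2.39*z^4 - 3.34*z^3 - 0.0100000000000002*z^2 + 7.55*z + 1.81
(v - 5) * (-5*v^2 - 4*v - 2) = -5*v^3 + 21*v^2 + 18*v + 10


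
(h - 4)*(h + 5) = h^2 + h - 20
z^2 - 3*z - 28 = (z - 7)*(z + 4)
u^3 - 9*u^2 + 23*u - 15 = (u - 5)*(u - 3)*(u - 1)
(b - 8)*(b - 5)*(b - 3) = b^3 - 16*b^2 + 79*b - 120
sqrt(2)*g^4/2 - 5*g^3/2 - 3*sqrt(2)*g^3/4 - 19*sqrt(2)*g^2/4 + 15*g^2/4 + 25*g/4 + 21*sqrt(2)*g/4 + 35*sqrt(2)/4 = (g - 5/2)*(g + 1)*(g - 7*sqrt(2)/2)*(sqrt(2)*g/2 + 1)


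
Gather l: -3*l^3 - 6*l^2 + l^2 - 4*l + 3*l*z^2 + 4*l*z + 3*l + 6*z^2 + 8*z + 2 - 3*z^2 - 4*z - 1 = -3*l^3 - 5*l^2 + l*(3*z^2 + 4*z - 1) + 3*z^2 + 4*z + 1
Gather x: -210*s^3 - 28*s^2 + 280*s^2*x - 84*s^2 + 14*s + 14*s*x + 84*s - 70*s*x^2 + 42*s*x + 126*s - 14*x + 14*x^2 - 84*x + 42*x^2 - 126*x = -210*s^3 - 112*s^2 + 224*s + x^2*(56 - 70*s) + x*(280*s^2 + 56*s - 224)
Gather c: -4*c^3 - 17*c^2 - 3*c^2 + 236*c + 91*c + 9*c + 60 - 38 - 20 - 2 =-4*c^3 - 20*c^2 + 336*c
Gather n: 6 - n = 6 - n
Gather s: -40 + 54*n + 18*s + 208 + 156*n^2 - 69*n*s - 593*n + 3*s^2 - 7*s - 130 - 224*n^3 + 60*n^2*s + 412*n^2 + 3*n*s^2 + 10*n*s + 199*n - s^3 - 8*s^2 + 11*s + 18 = -224*n^3 + 568*n^2 - 340*n - s^3 + s^2*(3*n - 5) + s*(60*n^2 - 59*n + 22) + 56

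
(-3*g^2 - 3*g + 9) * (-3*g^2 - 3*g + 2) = 9*g^4 + 18*g^3 - 24*g^2 - 33*g + 18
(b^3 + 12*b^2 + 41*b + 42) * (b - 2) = b^4 + 10*b^3 + 17*b^2 - 40*b - 84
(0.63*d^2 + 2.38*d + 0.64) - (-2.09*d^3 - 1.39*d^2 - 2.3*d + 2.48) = 2.09*d^3 + 2.02*d^2 + 4.68*d - 1.84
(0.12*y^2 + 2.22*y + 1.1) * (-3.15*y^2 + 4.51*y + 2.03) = -0.378*y^4 - 6.4518*y^3 + 6.7908*y^2 + 9.4676*y + 2.233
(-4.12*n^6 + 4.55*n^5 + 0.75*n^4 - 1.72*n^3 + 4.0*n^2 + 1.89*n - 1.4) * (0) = 0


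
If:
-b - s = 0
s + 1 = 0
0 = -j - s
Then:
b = 1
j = 1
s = -1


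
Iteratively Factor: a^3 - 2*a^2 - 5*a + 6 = (a - 3)*(a^2 + a - 2) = (a - 3)*(a - 1)*(a + 2)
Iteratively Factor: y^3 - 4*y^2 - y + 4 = (y + 1)*(y^2 - 5*y + 4) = (y - 1)*(y + 1)*(y - 4)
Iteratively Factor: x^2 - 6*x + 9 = (x - 3)*(x - 3)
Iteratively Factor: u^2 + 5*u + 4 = (u + 4)*(u + 1)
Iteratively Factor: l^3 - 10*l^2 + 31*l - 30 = (l - 3)*(l^2 - 7*l + 10) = (l - 5)*(l - 3)*(l - 2)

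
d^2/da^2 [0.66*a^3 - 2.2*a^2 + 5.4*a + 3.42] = 3.96*a - 4.4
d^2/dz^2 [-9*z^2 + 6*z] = -18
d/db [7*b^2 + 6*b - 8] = 14*b + 6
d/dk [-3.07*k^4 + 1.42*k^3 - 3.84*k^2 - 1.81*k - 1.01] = -12.28*k^3 + 4.26*k^2 - 7.68*k - 1.81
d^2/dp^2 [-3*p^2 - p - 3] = -6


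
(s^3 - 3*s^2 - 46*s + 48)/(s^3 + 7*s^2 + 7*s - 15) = (s^2 - 2*s - 48)/(s^2 + 8*s + 15)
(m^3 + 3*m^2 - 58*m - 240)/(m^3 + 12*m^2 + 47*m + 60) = (m^2 - 2*m - 48)/(m^2 + 7*m + 12)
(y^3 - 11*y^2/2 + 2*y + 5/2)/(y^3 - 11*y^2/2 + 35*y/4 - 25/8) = 4*(2*y^3 - 11*y^2 + 4*y + 5)/(8*y^3 - 44*y^2 + 70*y - 25)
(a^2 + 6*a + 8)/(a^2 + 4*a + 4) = (a + 4)/(a + 2)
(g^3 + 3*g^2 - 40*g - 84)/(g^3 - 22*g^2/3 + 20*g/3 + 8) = 3*(g^2 + 9*g + 14)/(3*g^2 - 4*g - 4)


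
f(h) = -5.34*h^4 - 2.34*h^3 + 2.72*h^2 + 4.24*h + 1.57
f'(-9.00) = 14958.10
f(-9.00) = -33146.15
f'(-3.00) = 501.46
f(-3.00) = -356.03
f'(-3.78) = 1037.03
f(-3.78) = -939.41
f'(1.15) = -31.27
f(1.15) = -2.86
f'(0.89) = -11.54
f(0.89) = 2.50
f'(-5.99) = 4310.51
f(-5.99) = -6297.93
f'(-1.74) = 86.05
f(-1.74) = -34.19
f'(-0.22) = 2.93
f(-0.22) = 0.78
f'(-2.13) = 167.22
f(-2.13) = -82.42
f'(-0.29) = 2.59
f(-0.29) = 0.59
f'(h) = -21.36*h^3 - 7.02*h^2 + 5.44*h + 4.24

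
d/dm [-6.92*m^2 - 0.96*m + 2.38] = -13.84*m - 0.96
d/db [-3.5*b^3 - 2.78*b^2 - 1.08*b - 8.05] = -10.5*b^2 - 5.56*b - 1.08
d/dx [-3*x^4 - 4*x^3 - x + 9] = -12*x^3 - 12*x^2 - 1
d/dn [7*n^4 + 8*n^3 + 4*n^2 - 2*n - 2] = 28*n^3 + 24*n^2 + 8*n - 2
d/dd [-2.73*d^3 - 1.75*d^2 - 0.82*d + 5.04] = -8.19*d^2 - 3.5*d - 0.82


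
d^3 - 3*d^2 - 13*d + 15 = (d - 5)*(d - 1)*(d + 3)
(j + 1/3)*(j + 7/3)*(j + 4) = j^3 + 20*j^2/3 + 103*j/9 + 28/9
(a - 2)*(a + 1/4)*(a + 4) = a^3 + 9*a^2/4 - 15*a/2 - 2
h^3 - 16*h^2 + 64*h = h*(h - 8)^2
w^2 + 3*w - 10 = (w - 2)*(w + 5)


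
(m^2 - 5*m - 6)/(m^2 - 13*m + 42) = (m + 1)/(m - 7)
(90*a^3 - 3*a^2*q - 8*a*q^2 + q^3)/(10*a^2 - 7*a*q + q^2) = (-18*a^2 - 3*a*q + q^2)/(-2*a + q)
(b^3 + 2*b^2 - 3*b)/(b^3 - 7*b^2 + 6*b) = (b + 3)/(b - 6)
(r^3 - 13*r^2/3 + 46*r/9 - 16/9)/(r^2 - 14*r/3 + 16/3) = (3*r^2 - 5*r + 2)/(3*(r - 2))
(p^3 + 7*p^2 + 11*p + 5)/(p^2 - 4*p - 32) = (p^3 + 7*p^2 + 11*p + 5)/(p^2 - 4*p - 32)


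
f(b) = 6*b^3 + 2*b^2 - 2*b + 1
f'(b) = 18*b^2 + 4*b - 2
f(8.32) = 3578.39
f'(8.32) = 1277.28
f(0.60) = 1.82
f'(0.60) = 6.88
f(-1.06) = -1.78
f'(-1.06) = 13.98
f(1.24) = 13.03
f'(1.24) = 30.64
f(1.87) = 43.49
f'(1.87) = 68.42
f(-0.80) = 0.81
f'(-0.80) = 6.32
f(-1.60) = -15.26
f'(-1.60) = 37.68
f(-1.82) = -24.91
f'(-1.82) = 50.34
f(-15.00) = -19769.00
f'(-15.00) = 3988.00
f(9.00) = 4519.00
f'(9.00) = 1492.00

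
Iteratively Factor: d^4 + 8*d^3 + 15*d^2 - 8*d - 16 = (d + 1)*(d^3 + 7*d^2 + 8*d - 16) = (d + 1)*(d + 4)*(d^2 + 3*d - 4) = (d + 1)*(d + 4)^2*(d - 1)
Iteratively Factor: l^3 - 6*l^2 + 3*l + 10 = (l + 1)*(l^2 - 7*l + 10) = (l - 2)*(l + 1)*(l - 5)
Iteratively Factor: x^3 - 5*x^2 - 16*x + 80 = (x - 5)*(x^2 - 16) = (x - 5)*(x + 4)*(x - 4)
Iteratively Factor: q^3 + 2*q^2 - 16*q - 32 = (q - 4)*(q^2 + 6*q + 8) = (q - 4)*(q + 2)*(q + 4)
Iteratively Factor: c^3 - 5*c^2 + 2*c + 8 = (c - 4)*(c^2 - c - 2) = (c - 4)*(c + 1)*(c - 2)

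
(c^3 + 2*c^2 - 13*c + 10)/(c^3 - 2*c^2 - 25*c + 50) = (c - 1)/(c - 5)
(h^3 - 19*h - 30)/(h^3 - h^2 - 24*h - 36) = (h - 5)/(h - 6)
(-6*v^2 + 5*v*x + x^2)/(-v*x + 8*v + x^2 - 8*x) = (6*v + x)/(x - 8)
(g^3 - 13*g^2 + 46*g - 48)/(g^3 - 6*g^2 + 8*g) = (g^2 - 11*g + 24)/(g*(g - 4))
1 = 1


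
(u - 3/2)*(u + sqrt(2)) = u^2 - 3*u/2 + sqrt(2)*u - 3*sqrt(2)/2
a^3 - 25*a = a*(a - 5)*(a + 5)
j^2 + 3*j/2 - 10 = (j - 5/2)*(j + 4)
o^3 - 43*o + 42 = (o - 6)*(o - 1)*(o + 7)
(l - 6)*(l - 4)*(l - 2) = l^3 - 12*l^2 + 44*l - 48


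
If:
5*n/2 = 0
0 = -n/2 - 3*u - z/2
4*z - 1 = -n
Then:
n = 0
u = -1/24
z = 1/4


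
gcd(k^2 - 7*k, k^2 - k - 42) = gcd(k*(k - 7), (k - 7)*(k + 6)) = k - 7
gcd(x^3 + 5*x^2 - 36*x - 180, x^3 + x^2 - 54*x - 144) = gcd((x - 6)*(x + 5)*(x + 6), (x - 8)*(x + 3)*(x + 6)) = x + 6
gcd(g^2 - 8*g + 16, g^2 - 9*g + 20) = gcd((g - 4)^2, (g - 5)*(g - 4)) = g - 4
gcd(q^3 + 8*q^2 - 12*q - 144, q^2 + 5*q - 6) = q + 6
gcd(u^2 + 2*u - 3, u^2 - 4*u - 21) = u + 3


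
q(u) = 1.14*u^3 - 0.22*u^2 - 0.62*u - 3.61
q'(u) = 3.42*u^2 - 0.44*u - 0.62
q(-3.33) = -46.08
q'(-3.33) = 38.77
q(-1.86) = -10.55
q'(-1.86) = 12.03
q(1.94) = 2.68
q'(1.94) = 11.40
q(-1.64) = -8.21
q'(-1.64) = 9.30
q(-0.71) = -3.69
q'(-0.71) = 1.42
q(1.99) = 3.27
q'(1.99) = 12.05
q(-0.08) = -3.56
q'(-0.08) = -0.56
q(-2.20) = -15.45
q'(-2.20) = 16.90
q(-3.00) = -34.51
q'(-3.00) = 31.48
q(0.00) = -3.61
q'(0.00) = -0.62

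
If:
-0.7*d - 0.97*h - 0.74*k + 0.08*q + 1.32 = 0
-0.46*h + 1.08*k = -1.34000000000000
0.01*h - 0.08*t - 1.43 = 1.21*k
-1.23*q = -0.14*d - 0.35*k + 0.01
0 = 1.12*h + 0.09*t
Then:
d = 3.47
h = -0.15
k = -1.30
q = 0.02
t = 1.81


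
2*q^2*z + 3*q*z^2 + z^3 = z*(q + z)*(2*q + z)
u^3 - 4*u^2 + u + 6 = (u - 3)*(u - 2)*(u + 1)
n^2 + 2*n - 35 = (n - 5)*(n + 7)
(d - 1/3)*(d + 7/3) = d^2 + 2*d - 7/9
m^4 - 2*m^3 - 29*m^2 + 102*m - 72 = (m - 4)*(m - 3)*(m - 1)*(m + 6)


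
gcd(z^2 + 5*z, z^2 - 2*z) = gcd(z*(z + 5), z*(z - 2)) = z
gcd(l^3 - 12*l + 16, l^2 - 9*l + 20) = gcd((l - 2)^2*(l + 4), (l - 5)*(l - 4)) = 1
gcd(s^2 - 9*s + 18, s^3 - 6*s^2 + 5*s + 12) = s - 3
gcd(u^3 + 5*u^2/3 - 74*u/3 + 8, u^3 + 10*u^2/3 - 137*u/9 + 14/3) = u^2 + 17*u/3 - 2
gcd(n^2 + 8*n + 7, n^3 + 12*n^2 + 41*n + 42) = n + 7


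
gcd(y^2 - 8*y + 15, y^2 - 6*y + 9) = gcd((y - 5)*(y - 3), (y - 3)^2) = y - 3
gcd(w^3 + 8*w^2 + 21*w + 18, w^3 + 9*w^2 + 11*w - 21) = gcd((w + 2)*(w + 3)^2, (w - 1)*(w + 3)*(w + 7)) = w + 3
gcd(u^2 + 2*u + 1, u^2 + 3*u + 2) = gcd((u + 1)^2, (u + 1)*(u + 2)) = u + 1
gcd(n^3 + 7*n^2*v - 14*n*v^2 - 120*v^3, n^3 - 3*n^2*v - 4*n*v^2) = -n + 4*v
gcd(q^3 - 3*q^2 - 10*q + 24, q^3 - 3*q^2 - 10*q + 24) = q^3 - 3*q^2 - 10*q + 24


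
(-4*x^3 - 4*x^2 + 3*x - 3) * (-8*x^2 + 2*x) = 32*x^5 + 24*x^4 - 32*x^3 + 30*x^2 - 6*x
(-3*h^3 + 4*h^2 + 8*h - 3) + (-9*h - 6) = -3*h^3 + 4*h^2 - h - 9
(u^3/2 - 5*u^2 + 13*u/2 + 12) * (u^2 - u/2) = u^5/2 - 21*u^4/4 + 9*u^3 + 35*u^2/4 - 6*u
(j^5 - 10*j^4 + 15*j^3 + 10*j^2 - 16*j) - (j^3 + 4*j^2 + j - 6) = j^5 - 10*j^4 + 14*j^3 + 6*j^2 - 17*j + 6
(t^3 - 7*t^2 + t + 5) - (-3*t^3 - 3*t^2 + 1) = 4*t^3 - 4*t^2 + t + 4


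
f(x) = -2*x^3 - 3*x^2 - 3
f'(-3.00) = -36.00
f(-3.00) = 24.00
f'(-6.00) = -180.00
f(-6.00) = 321.00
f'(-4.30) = -85.14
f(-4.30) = 100.54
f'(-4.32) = -86.05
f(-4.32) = 102.26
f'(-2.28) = -17.51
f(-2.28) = 5.11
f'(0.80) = -8.64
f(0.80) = -5.94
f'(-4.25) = -82.88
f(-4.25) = 96.34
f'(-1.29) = -2.24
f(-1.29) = -3.70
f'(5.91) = -245.03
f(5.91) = -520.63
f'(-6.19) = -192.76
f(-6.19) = 356.41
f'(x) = -6*x^2 - 6*x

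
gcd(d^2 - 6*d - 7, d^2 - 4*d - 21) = d - 7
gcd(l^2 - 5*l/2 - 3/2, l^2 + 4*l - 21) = l - 3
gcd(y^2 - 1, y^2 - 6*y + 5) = y - 1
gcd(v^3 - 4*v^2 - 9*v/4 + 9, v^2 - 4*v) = v - 4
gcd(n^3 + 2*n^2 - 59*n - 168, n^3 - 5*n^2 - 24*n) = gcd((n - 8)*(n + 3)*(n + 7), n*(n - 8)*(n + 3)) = n^2 - 5*n - 24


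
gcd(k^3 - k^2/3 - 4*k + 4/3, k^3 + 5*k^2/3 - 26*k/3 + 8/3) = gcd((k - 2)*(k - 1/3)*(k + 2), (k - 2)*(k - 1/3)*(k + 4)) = k^2 - 7*k/3 + 2/3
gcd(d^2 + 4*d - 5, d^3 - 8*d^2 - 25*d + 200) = d + 5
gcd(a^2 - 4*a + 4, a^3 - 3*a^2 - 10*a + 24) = a - 2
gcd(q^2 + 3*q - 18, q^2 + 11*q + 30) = q + 6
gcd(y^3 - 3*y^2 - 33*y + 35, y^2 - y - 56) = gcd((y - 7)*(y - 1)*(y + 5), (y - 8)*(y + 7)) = 1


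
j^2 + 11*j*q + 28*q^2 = (j + 4*q)*(j + 7*q)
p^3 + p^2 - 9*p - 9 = (p - 3)*(p + 1)*(p + 3)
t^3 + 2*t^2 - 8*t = t*(t - 2)*(t + 4)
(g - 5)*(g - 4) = g^2 - 9*g + 20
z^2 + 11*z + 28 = (z + 4)*(z + 7)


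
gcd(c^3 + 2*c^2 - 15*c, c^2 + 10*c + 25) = c + 5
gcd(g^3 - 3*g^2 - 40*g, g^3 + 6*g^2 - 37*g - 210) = g + 5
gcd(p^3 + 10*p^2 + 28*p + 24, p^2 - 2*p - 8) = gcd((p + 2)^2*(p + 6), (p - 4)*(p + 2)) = p + 2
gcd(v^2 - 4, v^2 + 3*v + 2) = v + 2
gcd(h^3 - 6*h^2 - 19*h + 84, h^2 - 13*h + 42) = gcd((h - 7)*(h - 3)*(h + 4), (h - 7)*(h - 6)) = h - 7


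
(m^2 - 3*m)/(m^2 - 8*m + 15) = m/(m - 5)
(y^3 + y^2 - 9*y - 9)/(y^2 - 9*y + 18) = (y^2 + 4*y + 3)/(y - 6)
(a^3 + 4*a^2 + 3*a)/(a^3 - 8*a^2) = (a^2 + 4*a + 3)/(a*(a - 8))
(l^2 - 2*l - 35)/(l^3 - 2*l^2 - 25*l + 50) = (l - 7)/(l^2 - 7*l + 10)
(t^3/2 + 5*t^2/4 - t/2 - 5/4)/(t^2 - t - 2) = (2*t^2 + 3*t - 5)/(4*(t - 2))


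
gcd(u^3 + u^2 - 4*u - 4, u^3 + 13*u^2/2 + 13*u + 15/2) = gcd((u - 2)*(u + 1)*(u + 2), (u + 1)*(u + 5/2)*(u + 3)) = u + 1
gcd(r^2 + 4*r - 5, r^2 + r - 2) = r - 1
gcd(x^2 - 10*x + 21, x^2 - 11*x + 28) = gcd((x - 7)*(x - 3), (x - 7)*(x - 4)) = x - 7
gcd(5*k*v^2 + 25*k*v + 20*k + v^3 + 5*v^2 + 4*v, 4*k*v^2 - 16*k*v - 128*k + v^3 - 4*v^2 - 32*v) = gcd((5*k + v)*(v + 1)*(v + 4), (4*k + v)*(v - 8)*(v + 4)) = v + 4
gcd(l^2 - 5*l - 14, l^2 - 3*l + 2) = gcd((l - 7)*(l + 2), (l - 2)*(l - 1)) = 1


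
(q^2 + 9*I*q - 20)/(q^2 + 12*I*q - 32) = (q + 5*I)/(q + 8*I)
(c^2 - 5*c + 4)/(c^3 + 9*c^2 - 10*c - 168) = (c - 1)/(c^2 + 13*c + 42)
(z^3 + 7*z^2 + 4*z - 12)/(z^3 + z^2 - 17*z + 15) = (z^2 + 8*z + 12)/(z^2 + 2*z - 15)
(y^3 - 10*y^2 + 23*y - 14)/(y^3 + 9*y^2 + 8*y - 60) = (y^2 - 8*y + 7)/(y^2 + 11*y + 30)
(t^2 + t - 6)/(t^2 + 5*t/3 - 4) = 3*(t - 2)/(3*t - 4)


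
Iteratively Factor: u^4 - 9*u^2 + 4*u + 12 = (u - 2)*(u^3 + 2*u^2 - 5*u - 6) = (u - 2)*(u + 1)*(u^2 + u - 6) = (u - 2)*(u + 1)*(u + 3)*(u - 2)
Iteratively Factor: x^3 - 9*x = (x)*(x^2 - 9) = x*(x + 3)*(x - 3)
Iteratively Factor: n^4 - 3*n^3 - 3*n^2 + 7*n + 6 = (n - 3)*(n^3 - 3*n - 2) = (n - 3)*(n + 1)*(n^2 - n - 2) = (n - 3)*(n - 2)*(n + 1)*(n + 1)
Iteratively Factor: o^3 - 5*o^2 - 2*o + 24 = (o - 3)*(o^2 - 2*o - 8) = (o - 4)*(o - 3)*(o + 2)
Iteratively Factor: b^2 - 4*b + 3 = (b - 3)*(b - 1)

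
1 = 1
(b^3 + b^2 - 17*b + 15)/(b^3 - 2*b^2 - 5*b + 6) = (b + 5)/(b + 2)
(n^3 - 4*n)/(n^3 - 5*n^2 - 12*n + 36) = n*(n + 2)/(n^2 - 3*n - 18)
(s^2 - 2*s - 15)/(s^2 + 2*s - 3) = (s - 5)/(s - 1)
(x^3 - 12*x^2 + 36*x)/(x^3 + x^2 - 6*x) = (x^2 - 12*x + 36)/(x^2 + x - 6)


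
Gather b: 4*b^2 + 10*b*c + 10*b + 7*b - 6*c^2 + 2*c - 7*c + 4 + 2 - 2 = 4*b^2 + b*(10*c + 17) - 6*c^2 - 5*c + 4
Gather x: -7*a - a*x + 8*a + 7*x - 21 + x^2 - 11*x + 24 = a + x^2 + x*(-a - 4) + 3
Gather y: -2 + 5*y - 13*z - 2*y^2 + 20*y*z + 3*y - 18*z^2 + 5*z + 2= -2*y^2 + y*(20*z + 8) - 18*z^2 - 8*z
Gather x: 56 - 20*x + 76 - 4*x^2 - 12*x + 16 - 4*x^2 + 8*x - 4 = -8*x^2 - 24*x + 144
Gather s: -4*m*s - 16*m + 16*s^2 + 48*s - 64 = -16*m + 16*s^2 + s*(48 - 4*m) - 64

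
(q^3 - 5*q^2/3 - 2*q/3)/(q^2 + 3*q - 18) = q*(3*q^2 - 5*q - 2)/(3*(q^2 + 3*q - 18))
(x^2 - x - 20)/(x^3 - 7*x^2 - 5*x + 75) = (x + 4)/(x^2 - 2*x - 15)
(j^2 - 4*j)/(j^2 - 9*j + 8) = j*(j - 4)/(j^2 - 9*j + 8)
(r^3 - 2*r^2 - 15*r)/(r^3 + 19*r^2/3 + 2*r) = 3*(r^2 - 2*r - 15)/(3*r^2 + 19*r + 6)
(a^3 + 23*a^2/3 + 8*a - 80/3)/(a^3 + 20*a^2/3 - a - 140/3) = (3*a - 4)/(3*a - 7)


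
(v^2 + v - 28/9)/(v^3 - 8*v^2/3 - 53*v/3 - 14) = (v - 4/3)/(v^2 - 5*v - 6)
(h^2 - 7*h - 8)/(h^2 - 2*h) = (h^2 - 7*h - 8)/(h*(h - 2))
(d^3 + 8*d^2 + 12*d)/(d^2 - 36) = d*(d + 2)/(d - 6)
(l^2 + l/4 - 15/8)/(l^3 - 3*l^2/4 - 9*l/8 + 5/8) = (2*l + 3)/(2*l^2 + l - 1)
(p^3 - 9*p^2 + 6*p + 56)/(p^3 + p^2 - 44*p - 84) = (p - 4)/(p + 6)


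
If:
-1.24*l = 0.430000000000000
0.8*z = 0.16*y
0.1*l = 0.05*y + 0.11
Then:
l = -0.35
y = -2.89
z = -0.58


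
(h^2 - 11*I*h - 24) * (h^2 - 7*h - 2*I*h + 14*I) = h^4 - 7*h^3 - 13*I*h^3 - 46*h^2 + 91*I*h^2 + 322*h + 48*I*h - 336*I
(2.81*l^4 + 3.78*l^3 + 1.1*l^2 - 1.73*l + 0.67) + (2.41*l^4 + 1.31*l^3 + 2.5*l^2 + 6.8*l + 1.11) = 5.22*l^4 + 5.09*l^3 + 3.6*l^2 + 5.07*l + 1.78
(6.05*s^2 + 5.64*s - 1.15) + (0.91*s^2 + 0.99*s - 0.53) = 6.96*s^2 + 6.63*s - 1.68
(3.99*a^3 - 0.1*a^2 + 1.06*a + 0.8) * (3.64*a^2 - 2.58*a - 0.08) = 14.5236*a^5 - 10.6582*a^4 + 3.7972*a^3 + 0.1852*a^2 - 2.1488*a - 0.064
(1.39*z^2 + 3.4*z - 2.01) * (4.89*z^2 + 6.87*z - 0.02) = 6.7971*z^4 + 26.1753*z^3 + 13.5013*z^2 - 13.8767*z + 0.0402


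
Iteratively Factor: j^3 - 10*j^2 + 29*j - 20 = (j - 4)*(j^2 - 6*j + 5) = (j - 4)*(j - 1)*(j - 5)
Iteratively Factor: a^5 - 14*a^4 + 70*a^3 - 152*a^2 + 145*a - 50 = (a - 1)*(a^4 - 13*a^3 + 57*a^2 - 95*a + 50) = (a - 1)^2*(a^3 - 12*a^2 + 45*a - 50) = (a - 5)*(a - 1)^2*(a^2 - 7*a + 10) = (a - 5)*(a - 2)*(a - 1)^2*(a - 5)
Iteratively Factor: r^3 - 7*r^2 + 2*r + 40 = (r - 4)*(r^2 - 3*r - 10) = (r - 4)*(r + 2)*(r - 5)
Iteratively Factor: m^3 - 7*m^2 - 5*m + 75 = (m - 5)*(m^2 - 2*m - 15) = (m - 5)*(m + 3)*(m - 5)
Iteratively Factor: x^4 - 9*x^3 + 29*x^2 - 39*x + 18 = (x - 1)*(x^3 - 8*x^2 + 21*x - 18) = (x - 3)*(x - 1)*(x^2 - 5*x + 6) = (x - 3)*(x - 2)*(x - 1)*(x - 3)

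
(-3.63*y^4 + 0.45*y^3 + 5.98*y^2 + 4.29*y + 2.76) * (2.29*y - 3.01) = -8.3127*y^5 + 11.9568*y^4 + 12.3397*y^3 - 8.1757*y^2 - 6.5925*y - 8.3076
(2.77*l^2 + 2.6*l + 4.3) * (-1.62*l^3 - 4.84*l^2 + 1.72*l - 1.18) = -4.4874*l^5 - 17.6188*l^4 - 14.7856*l^3 - 19.6086*l^2 + 4.328*l - 5.074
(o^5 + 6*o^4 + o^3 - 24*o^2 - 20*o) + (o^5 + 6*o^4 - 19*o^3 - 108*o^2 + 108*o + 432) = 2*o^5 + 12*o^4 - 18*o^3 - 132*o^2 + 88*o + 432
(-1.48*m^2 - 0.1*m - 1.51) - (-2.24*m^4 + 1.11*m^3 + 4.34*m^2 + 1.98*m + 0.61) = 2.24*m^4 - 1.11*m^3 - 5.82*m^2 - 2.08*m - 2.12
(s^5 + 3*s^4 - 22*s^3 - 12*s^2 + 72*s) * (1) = s^5 + 3*s^4 - 22*s^3 - 12*s^2 + 72*s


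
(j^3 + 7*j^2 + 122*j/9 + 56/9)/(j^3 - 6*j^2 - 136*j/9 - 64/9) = (3*j^2 + 19*j + 28)/(3*j^2 - 20*j - 32)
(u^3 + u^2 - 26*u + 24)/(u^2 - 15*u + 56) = (u^3 + u^2 - 26*u + 24)/(u^2 - 15*u + 56)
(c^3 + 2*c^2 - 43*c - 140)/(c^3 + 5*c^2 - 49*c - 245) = (c + 4)/(c + 7)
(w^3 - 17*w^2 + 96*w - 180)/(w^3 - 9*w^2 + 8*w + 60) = (w - 6)/(w + 2)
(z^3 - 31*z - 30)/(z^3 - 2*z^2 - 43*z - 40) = (z - 6)/(z - 8)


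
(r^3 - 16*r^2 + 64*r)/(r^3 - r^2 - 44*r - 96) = r*(r - 8)/(r^2 + 7*r + 12)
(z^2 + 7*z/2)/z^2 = (z + 7/2)/z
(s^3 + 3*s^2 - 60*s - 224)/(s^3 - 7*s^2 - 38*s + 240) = (s^2 + 11*s + 28)/(s^2 + s - 30)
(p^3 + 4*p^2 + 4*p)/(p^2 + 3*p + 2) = p*(p + 2)/(p + 1)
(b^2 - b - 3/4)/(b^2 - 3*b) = (b^2 - b - 3/4)/(b*(b - 3))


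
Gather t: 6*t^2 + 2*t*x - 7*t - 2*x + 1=6*t^2 + t*(2*x - 7) - 2*x + 1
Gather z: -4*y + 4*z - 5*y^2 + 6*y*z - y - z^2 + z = -5*y^2 - 5*y - z^2 + z*(6*y + 5)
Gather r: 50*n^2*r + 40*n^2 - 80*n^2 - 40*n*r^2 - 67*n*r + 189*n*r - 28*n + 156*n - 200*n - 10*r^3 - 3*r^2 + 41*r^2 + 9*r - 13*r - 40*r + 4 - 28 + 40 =-40*n^2 - 72*n - 10*r^3 + r^2*(38 - 40*n) + r*(50*n^2 + 122*n - 44) + 16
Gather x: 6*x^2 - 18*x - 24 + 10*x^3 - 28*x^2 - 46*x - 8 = 10*x^3 - 22*x^2 - 64*x - 32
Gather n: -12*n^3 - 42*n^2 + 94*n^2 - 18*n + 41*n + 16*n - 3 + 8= -12*n^3 + 52*n^2 + 39*n + 5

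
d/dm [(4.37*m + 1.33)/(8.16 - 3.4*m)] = (136.61608*m - 327.878592)/(3.4*m - 8.16)^3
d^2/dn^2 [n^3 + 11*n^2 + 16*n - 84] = 6*n + 22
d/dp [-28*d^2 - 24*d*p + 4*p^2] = -24*d + 8*p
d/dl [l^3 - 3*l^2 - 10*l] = 3*l^2 - 6*l - 10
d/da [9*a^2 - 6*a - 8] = 18*a - 6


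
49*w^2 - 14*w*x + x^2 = (-7*w + x)^2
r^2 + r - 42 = (r - 6)*(r + 7)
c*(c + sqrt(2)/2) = c^2 + sqrt(2)*c/2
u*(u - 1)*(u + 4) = u^3 + 3*u^2 - 4*u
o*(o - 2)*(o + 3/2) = o^3 - o^2/2 - 3*o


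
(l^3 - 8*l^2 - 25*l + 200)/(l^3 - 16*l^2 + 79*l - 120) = (l + 5)/(l - 3)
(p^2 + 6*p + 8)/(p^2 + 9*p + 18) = (p^2 + 6*p + 8)/(p^2 + 9*p + 18)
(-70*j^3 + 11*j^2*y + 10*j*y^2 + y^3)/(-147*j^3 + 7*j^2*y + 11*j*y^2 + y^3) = (-10*j^2 + 3*j*y + y^2)/(-21*j^2 + 4*j*y + y^2)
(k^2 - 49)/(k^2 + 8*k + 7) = (k - 7)/(k + 1)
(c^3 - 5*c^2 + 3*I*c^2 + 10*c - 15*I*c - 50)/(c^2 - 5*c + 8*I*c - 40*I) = (c^2 + 3*I*c + 10)/(c + 8*I)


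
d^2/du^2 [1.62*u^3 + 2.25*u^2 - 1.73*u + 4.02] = 9.72*u + 4.5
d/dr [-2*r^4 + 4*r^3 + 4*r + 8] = -8*r^3 + 12*r^2 + 4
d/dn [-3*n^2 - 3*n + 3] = -6*n - 3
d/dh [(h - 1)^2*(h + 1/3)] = (h - 1)*(9*h - 1)/3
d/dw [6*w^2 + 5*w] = 12*w + 5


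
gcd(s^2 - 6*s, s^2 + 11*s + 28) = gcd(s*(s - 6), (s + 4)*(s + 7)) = 1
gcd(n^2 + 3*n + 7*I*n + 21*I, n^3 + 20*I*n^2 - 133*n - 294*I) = n + 7*I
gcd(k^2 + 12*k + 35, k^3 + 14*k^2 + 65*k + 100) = k + 5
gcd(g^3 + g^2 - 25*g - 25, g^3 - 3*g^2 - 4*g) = g + 1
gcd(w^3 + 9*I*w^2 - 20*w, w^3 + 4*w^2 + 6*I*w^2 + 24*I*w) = w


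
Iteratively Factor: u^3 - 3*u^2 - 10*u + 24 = (u - 4)*(u^2 + u - 6) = (u - 4)*(u - 2)*(u + 3)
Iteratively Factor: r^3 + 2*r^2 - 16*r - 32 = (r + 4)*(r^2 - 2*r - 8) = (r - 4)*(r + 4)*(r + 2)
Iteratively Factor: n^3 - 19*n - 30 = (n - 5)*(n^2 + 5*n + 6) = (n - 5)*(n + 2)*(n + 3)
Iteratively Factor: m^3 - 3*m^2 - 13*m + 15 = (m - 1)*(m^2 - 2*m - 15) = (m - 5)*(m - 1)*(m + 3)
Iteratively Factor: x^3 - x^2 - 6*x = (x + 2)*(x^2 - 3*x) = (x - 3)*(x + 2)*(x)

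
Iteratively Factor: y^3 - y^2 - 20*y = (y - 5)*(y^2 + 4*y) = (y - 5)*(y + 4)*(y)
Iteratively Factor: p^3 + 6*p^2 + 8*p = (p)*(p^2 + 6*p + 8) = p*(p + 2)*(p + 4)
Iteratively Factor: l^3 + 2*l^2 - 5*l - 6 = (l + 1)*(l^2 + l - 6) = (l + 1)*(l + 3)*(l - 2)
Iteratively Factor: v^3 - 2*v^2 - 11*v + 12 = (v + 3)*(v^2 - 5*v + 4) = (v - 1)*(v + 3)*(v - 4)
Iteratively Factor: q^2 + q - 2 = (q + 2)*(q - 1)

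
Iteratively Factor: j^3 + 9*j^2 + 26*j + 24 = (j + 2)*(j^2 + 7*j + 12) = (j + 2)*(j + 3)*(j + 4)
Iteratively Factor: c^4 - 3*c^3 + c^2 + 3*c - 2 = (c + 1)*(c^3 - 4*c^2 + 5*c - 2) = (c - 1)*(c + 1)*(c^2 - 3*c + 2) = (c - 2)*(c - 1)*(c + 1)*(c - 1)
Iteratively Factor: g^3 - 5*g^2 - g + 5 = (g - 1)*(g^2 - 4*g - 5) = (g - 1)*(g + 1)*(g - 5)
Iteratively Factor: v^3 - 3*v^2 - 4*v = (v)*(v^2 - 3*v - 4) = v*(v - 4)*(v + 1)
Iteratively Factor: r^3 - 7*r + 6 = (r + 3)*(r^2 - 3*r + 2) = (r - 2)*(r + 3)*(r - 1)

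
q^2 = q^2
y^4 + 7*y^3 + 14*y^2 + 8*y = y*(y + 1)*(y + 2)*(y + 4)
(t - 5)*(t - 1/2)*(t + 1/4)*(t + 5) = t^4 - t^3/4 - 201*t^2/8 + 25*t/4 + 25/8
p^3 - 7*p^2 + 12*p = p*(p - 4)*(p - 3)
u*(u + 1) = u^2 + u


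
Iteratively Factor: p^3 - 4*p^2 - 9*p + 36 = (p + 3)*(p^2 - 7*p + 12) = (p - 3)*(p + 3)*(p - 4)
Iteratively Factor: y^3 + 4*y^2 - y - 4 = (y + 1)*(y^2 + 3*y - 4) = (y + 1)*(y + 4)*(y - 1)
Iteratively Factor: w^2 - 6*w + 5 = (w - 1)*(w - 5)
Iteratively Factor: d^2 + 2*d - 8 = (d + 4)*(d - 2)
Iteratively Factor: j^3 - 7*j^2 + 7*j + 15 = (j + 1)*(j^2 - 8*j + 15) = (j - 5)*(j + 1)*(j - 3)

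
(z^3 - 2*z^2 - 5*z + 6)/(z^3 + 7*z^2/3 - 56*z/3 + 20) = 3*(z^3 - 2*z^2 - 5*z + 6)/(3*z^3 + 7*z^2 - 56*z + 60)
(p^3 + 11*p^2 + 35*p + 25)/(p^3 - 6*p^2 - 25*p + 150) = (p^2 + 6*p + 5)/(p^2 - 11*p + 30)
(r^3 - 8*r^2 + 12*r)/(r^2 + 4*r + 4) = r*(r^2 - 8*r + 12)/(r^2 + 4*r + 4)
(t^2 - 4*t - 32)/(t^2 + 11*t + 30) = (t^2 - 4*t - 32)/(t^2 + 11*t + 30)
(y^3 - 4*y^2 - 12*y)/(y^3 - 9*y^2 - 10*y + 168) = y*(y + 2)/(y^2 - 3*y - 28)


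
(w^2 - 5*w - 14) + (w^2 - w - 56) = 2*w^2 - 6*w - 70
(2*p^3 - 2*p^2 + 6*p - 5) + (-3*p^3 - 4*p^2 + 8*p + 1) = -p^3 - 6*p^2 + 14*p - 4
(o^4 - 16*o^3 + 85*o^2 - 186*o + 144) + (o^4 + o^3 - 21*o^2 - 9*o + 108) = 2*o^4 - 15*o^3 + 64*o^2 - 195*o + 252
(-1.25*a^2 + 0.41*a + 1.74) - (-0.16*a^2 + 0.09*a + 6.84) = -1.09*a^2 + 0.32*a - 5.1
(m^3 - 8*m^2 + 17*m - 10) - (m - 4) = m^3 - 8*m^2 + 16*m - 6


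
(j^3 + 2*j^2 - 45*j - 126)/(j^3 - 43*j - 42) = (j + 3)/(j + 1)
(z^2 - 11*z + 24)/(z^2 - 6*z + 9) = (z - 8)/(z - 3)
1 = 1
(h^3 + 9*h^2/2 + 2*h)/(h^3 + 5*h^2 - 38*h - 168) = h*(2*h + 1)/(2*(h^2 + h - 42))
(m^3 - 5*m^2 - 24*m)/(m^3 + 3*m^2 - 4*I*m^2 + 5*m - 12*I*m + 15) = m*(m - 8)/(m^2 - 4*I*m + 5)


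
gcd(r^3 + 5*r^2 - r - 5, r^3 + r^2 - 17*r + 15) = r^2 + 4*r - 5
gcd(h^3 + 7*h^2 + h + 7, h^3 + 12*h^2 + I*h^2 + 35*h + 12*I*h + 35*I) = h^2 + h*(7 + I) + 7*I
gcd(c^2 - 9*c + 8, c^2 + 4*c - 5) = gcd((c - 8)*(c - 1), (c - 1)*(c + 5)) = c - 1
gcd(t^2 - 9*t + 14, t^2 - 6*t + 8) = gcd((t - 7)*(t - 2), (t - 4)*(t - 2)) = t - 2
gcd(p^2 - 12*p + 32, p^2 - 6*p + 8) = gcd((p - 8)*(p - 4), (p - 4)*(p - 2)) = p - 4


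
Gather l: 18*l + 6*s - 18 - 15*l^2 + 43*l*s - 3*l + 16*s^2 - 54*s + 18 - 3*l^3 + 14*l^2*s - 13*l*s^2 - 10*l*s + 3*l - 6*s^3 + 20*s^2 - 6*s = -3*l^3 + l^2*(14*s - 15) + l*(-13*s^2 + 33*s + 18) - 6*s^3 + 36*s^2 - 54*s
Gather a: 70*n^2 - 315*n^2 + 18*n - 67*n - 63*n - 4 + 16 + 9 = -245*n^2 - 112*n + 21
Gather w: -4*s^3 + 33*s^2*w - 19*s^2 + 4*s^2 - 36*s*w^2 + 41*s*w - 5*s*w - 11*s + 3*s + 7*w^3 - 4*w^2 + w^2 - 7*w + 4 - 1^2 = -4*s^3 - 15*s^2 - 8*s + 7*w^3 + w^2*(-36*s - 3) + w*(33*s^2 + 36*s - 7) + 3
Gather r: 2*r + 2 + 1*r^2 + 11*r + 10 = r^2 + 13*r + 12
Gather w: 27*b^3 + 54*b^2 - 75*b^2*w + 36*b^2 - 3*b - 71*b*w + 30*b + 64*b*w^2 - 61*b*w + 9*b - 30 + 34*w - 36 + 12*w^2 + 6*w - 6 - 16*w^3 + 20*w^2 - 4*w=27*b^3 + 90*b^2 + 36*b - 16*w^3 + w^2*(64*b + 32) + w*(-75*b^2 - 132*b + 36) - 72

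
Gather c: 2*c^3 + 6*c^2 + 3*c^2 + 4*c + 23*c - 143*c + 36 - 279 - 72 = 2*c^3 + 9*c^2 - 116*c - 315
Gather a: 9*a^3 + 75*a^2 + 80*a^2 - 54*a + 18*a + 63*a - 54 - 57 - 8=9*a^3 + 155*a^2 + 27*a - 119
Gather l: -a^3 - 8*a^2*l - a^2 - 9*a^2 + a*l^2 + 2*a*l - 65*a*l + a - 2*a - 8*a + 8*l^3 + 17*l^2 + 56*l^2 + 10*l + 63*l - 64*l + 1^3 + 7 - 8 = -a^3 - 10*a^2 - 9*a + 8*l^3 + l^2*(a + 73) + l*(-8*a^2 - 63*a + 9)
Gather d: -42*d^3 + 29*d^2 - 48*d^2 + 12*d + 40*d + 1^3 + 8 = -42*d^3 - 19*d^2 + 52*d + 9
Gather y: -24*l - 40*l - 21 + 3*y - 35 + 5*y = -64*l + 8*y - 56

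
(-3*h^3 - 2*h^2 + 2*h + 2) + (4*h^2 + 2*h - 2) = -3*h^3 + 2*h^2 + 4*h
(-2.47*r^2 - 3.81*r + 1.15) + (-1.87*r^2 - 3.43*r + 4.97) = -4.34*r^2 - 7.24*r + 6.12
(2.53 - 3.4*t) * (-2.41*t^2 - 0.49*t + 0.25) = 8.194*t^3 - 4.4313*t^2 - 2.0897*t + 0.6325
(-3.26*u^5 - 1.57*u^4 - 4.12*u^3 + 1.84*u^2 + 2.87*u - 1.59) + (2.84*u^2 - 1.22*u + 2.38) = -3.26*u^5 - 1.57*u^4 - 4.12*u^3 + 4.68*u^2 + 1.65*u + 0.79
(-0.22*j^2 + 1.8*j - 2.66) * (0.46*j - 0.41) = -0.1012*j^3 + 0.9182*j^2 - 1.9616*j + 1.0906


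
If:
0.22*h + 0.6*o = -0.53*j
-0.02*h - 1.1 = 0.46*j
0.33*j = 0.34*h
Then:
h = -2.23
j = -2.29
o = 2.84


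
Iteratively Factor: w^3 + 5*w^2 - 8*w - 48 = (w + 4)*(w^2 + w - 12) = (w - 3)*(w + 4)*(w + 4)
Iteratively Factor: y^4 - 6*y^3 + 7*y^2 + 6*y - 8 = (y - 4)*(y^3 - 2*y^2 - y + 2) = (y - 4)*(y - 2)*(y^2 - 1) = (y - 4)*(y - 2)*(y + 1)*(y - 1)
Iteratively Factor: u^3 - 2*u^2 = (u)*(u^2 - 2*u) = u^2*(u - 2)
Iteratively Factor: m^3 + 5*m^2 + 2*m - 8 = (m + 4)*(m^2 + m - 2) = (m - 1)*(m + 4)*(m + 2)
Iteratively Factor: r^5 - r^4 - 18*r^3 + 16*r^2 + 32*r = (r - 4)*(r^4 + 3*r^3 - 6*r^2 - 8*r) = (r - 4)*(r + 1)*(r^3 + 2*r^2 - 8*r) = (r - 4)*(r + 1)*(r + 4)*(r^2 - 2*r) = r*(r - 4)*(r + 1)*(r + 4)*(r - 2)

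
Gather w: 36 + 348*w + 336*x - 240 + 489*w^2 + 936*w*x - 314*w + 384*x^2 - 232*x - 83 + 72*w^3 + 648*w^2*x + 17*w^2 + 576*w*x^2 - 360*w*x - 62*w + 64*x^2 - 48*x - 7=72*w^3 + w^2*(648*x + 506) + w*(576*x^2 + 576*x - 28) + 448*x^2 + 56*x - 294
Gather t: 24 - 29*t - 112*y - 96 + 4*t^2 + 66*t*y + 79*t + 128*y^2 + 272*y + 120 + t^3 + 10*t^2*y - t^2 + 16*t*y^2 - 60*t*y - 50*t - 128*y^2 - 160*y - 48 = t^3 + t^2*(10*y + 3) + t*(16*y^2 + 6*y)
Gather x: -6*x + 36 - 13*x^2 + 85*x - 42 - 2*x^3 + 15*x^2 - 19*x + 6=-2*x^3 + 2*x^2 + 60*x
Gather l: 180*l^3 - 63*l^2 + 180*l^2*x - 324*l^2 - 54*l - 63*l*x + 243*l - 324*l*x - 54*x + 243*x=180*l^3 + l^2*(180*x - 387) + l*(189 - 387*x) + 189*x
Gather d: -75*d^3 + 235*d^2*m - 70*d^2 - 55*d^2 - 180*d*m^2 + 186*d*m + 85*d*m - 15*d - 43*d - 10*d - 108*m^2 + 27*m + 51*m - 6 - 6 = -75*d^3 + d^2*(235*m - 125) + d*(-180*m^2 + 271*m - 68) - 108*m^2 + 78*m - 12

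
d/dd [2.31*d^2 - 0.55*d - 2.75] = 4.62*d - 0.55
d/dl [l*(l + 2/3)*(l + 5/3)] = 3*l^2 + 14*l/3 + 10/9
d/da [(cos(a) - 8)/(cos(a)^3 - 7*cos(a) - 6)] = (3*cos(a)/2 - 12*cos(2*a) + cos(3*a)/2 + 50)*sin(a)/(-cos(a)^3 + 7*cos(a) + 6)^2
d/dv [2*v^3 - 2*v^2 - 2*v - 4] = 6*v^2 - 4*v - 2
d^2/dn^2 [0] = 0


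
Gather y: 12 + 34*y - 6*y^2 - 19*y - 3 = -6*y^2 + 15*y + 9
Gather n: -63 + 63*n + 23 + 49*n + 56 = 112*n + 16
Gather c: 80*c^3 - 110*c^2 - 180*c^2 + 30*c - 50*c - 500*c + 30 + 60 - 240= 80*c^3 - 290*c^2 - 520*c - 150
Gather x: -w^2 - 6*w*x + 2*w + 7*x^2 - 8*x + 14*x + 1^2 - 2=-w^2 + 2*w + 7*x^2 + x*(6 - 6*w) - 1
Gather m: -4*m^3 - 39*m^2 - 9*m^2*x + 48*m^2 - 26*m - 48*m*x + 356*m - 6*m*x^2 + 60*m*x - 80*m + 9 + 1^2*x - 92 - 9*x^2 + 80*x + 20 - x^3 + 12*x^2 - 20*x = -4*m^3 + m^2*(9 - 9*x) + m*(-6*x^2 + 12*x + 250) - x^3 + 3*x^2 + 61*x - 63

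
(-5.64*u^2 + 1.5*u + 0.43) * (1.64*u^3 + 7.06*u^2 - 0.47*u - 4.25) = -9.2496*u^5 - 37.3584*u^4 + 13.946*u^3 + 26.3008*u^2 - 6.5771*u - 1.8275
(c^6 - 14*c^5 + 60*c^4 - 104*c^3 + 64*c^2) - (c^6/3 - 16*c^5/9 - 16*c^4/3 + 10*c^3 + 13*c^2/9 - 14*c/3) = 2*c^6/3 - 110*c^5/9 + 196*c^4/3 - 114*c^3 + 563*c^2/9 + 14*c/3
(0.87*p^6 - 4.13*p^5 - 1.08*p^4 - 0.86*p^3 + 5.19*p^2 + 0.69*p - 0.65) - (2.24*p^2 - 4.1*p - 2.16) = 0.87*p^6 - 4.13*p^5 - 1.08*p^4 - 0.86*p^3 + 2.95*p^2 + 4.79*p + 1.51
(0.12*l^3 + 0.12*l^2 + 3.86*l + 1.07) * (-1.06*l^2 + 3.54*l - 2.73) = -0.1272*l^5 + 0.2976*l^4 - 3.9944*l^3 + 12.2026*l^2 - 6.75*l - 2.9211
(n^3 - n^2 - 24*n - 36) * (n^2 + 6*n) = n^5 + 5*n^4 - 30*n^3 - 180*n^2 - 216*n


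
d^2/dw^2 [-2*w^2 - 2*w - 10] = -4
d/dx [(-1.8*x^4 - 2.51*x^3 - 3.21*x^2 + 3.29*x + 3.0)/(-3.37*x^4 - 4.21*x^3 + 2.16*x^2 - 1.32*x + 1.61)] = (-0.880699999999997*x^6 - 29.4114*x^5 + 21.4542*x^4 + 63.1762*x^3 + 22.8975*x^2 - 23.2962*x + 9.2569)/(11.3569*x^8 + 28.3754*x^7 + 3.1657*x^6 - 9.2904*x^5 + 4.9286*x^4 - 19.2586*x^3 + 8.6976*x^2 - 4.2504*x + 2.5921)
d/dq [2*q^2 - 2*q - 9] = 4*q - 2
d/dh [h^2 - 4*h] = 2*h - 4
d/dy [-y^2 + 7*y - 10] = 7 - 2*y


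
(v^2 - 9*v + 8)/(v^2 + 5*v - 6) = (v - 8)/(v + 6)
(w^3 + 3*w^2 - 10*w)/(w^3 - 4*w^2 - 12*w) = (-w^2 - 3*w + 10)/(-w^2 + 4*w + 12)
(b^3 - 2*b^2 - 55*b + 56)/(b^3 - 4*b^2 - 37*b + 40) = (b + 7)/(b + 5)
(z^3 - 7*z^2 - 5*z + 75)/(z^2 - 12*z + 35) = (z^2 - 2*z - 15)/(z - 7)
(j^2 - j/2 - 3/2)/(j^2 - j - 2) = (j - 3/2)/(j - 2)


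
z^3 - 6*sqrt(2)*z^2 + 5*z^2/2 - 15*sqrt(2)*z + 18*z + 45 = (z + 5/2)*(z - 3*sqrt(2))^2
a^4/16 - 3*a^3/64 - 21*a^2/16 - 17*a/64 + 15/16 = (a/4 + 1/4)*(a/4 + 1)*(a - 5)*(a - 3/4)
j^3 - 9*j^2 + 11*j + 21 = (j - 7)*(j - 3)*(j + 1)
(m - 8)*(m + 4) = m^2 - 4*m - 32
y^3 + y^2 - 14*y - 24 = (y - 4)*(y + 2)*(y + 3)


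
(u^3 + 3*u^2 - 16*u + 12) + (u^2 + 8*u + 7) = u^3 + 4*u^2 - 8*u + 19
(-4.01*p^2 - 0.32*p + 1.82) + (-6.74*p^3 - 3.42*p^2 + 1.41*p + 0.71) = -6.74*p^3 - 7.43*p^2 + 1.09*p + 2.53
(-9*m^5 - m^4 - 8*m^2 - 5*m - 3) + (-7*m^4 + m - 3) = -9*m^5 - 8*m^4 - 8*m^2 - 4*m - 6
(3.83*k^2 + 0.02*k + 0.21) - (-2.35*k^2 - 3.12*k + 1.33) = 6.18*k^2 + 3.14*k - 1.12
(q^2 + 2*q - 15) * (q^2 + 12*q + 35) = q^4 + 14*q^3 + 44*q^2 - 110*q - 525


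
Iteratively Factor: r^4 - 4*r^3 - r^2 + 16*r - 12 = (r - 2)*(r^3 - 2*r^2 - 5*r + 6) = (r - 2)*(r - 1)*(r^2 - r - 6) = (r - 2)*(r - 1)*(r + 2)*(r - 3)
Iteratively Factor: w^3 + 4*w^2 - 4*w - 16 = (w + 2)*(w^2 + 2*w - 8) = (w + 2)*(w + 4)*(w - 2)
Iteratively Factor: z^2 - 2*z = (z)*(z - 2)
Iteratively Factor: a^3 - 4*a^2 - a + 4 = (a - 4)*(a^2 - 1) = (a - 4)*(a - 1)*(a + 1)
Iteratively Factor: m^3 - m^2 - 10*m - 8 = (m + 2)*(m^2 - 3*m - 4) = (m - 4)*(m + 2)*(m + 1)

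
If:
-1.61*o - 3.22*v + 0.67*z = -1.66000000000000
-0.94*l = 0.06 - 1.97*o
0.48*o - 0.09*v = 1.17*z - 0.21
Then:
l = 4.74527176272914*z - 0.71691366648417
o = 2.2642413487134*z - 0.311623779946761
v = 0.67133984028394 - 0.924046140195208*z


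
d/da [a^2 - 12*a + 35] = 2*a - 12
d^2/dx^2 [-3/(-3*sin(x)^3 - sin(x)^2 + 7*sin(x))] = 3*(-81*sin(x)^3 - 33*sin(x)^2 + 146*sin(x) + 69 - 169/sin(x) - 42/sin(x)^2 + 98/sin(x)^3)/(3*sin(x)^2 + sin(x) - 7)^3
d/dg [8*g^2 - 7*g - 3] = 16*g - 7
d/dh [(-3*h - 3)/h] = 3/h^2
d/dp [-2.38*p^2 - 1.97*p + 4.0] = -4.76*p - 1.97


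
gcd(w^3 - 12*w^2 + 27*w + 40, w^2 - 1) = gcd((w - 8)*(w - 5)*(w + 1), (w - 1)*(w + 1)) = w + 1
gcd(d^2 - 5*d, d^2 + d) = d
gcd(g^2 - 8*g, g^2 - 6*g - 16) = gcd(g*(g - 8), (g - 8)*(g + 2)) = g - 8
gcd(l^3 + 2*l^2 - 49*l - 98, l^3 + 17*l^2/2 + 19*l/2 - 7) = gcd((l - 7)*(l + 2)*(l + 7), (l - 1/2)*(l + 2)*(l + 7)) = l^2 + 9*l + 14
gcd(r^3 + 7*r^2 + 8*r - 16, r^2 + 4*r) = r + 4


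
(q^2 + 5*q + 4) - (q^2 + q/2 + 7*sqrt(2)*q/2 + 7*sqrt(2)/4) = -7*sqrt(2)*q/2 + 9*q/2 - 7*sqrt(2)/4 + 4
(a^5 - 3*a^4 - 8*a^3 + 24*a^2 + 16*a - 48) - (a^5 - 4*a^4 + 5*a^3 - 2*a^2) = a^4 - 13*a^3 + 26*a^2 + 16*a - 48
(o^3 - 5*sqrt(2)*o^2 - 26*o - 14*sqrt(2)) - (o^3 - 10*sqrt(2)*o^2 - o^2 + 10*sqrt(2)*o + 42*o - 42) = o^2 + 5*sqrt(2)*o^2 - 68*o - 10*sqrt(2)*o - 14*sqrt(2) + 42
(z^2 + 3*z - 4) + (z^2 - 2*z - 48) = 2*z^2 + z - 52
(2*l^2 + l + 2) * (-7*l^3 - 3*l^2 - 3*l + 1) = -14*l^5 - 13*l^4 - 23*l^3 - 7*l^2 - 5*l + 2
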